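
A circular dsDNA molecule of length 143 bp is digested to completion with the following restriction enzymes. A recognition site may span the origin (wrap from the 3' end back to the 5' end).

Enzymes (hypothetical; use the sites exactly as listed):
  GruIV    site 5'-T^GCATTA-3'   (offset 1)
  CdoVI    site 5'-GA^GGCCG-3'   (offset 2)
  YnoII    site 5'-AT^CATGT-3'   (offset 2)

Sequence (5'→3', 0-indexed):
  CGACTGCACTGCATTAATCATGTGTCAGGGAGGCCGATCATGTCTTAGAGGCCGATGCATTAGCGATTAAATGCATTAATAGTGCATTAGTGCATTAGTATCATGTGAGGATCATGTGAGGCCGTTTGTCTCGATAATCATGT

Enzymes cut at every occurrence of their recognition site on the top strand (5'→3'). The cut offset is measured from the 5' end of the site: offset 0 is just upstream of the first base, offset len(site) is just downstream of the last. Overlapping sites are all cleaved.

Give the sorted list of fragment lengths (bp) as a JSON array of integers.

Per-enzyme occurrences:
  GruIV (TGCATTA, off=1): starts [9, 55, 71, 82, 90] → cuts [10, 56, 72, 83, 91]
  CdoVI (GAGGCCG, off=2): starts [29, 47, 117] → cuts [31, 49, 119]
  YnoII (ATCATGT, off=2): starts [16, 36, 99, 110, 136] → cuts [18, 38, 101, 112, 138]

Pooled cuts: [10, 18, 31, 38, 49, 56, 72, 83, 91, 101, 112, 119, 138]

Fragment lengths:
  10→18: 8 bp
  18→31: 13 bp
  31→38: 7 bp
  38→49: 11 bp
  49→56: 7 bp
  56→72: 16 bp
  72→83: 11 bp
  83→91: 8 bp
  91→101: 10 bp
  101→112: 11 bp
  112→119: 7 bp
  119→138: 19 bp
  138→10 (wrap): 143-138+10 = 15 bp

[7,7,7,8,8,10,11,11,11,13,15,16,19]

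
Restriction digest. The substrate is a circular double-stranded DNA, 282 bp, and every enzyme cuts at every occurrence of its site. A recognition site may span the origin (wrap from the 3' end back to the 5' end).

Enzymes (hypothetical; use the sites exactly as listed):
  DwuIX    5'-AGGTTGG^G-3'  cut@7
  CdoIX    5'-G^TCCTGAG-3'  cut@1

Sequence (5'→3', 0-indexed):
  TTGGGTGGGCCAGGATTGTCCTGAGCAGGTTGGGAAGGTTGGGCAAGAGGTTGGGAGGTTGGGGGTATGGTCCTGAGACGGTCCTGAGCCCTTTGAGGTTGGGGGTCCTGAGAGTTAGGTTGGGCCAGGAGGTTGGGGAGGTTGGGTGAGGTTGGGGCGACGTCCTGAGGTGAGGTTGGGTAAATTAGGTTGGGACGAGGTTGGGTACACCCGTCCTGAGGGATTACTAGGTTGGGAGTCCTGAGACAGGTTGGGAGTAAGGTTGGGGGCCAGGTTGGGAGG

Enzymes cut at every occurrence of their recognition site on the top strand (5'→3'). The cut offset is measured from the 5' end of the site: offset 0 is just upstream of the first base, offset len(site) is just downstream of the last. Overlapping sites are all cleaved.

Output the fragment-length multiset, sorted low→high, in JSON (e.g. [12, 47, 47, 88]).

Per-enzyme occurrences:
  DwuIX (AGGTTGGG, off=7): starts [26, 35, 47, 55, 95, 116, 129, 138, 148, 172, 186, 197, 228, 247, 259, 271, 279] → cuts [4, 33, 42, 54, 62, 102, 123, 136, 145, 155, 179, 193, 204, 235, 254, 266, 278]
  CdoIX (GTCCTGAG, off=1): starts [17, 69, 80, 104, 161, 212, 237] → cuts [18, 70, 81, 105, 162, 213, 238]

Pooled cuts: [4, 18, 33, 42, 54, 62, 70, 81, 102, 105, 123, 136, 145, 155, 162, 179, 193, 204, 213, 235, 238, 254, 266, 278]

Fragments:
  4→18: 14 bp
  18→33: 15 bp
  33→42: 9 bp
  42→54: 12 bp
  54→62: 8 bp
  62→70: 8 bp
  70→81: 11 bp
  81→102: 21 bp
  102→105: 3 bp
  105→123: 18 bp
  123→136: 13 bp
  136→145: 9 bp
  145→155: 10 bp
  155→162: 7 bp
  162→179: 17 bp
  179→193: 14 bp
  193→204: 11 bp
  204→213: 9 bp
  213→235: 22 bp
  235→238: 3 bp
  238→254: 16 bp
  254→266: 12 bp
  266→278: 12 bp
  278→4 (wrap): 282-278+4 = 8 bp

[3,3,7,8,8,8,9,9,9,10,11,11,12,12,12,13,14,14,15,16,17,18,21,22]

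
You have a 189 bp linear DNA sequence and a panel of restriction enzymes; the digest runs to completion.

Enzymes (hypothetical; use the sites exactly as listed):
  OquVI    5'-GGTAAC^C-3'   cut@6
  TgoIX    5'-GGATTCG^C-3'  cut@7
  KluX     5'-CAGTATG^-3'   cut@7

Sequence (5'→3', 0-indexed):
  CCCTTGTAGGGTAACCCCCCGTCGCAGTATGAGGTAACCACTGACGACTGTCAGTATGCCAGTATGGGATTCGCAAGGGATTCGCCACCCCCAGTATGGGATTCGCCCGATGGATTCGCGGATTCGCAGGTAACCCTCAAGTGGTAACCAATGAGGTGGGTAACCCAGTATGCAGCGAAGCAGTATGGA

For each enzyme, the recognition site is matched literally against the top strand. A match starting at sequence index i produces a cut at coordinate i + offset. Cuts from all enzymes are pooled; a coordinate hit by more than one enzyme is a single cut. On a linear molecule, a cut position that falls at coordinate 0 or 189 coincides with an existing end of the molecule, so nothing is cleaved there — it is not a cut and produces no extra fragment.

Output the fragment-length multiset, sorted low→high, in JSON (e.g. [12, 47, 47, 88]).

Scan for sites:
  OquVI GGTAACC/6: at [9, 32, 128, 142, 158] ⇒ [15, 38, 134, 148, 164]
  TgoIX GGATTCGC/7: at [66, 77, 98, 111, 119] ⇒ [73, 84, 105, 118, 126]
  KluX CAGTATG/7: at [24, 51, 59, 91, 165, 180] ⇒ [31, 58, 66, 98, 172, 187]

All cut coordinates (distinct, sorted): [15, 31, 38, 58, 66, 73, 84, 98, 105, 118, 126, 134, 148, 164, 172, 187]

Fragment lengths:
  [0,15): 15 bp
  [15,31): 16 bp
  [31,38): 7 bp
  [38,58): 20 bp
  [58,66): 8 bp
  [66,73): 7 bp
  [73,84): 11 bp
  [84,98): 14 bp
  [98,105): 7 bp
  [105,118): 13 bp
  [118,126): 8 bp
  [126,134): 8 bp
  [134,148): 14 bp
  [148,164): 16 bp
  [164,172): 8 bp
  [172,187): 15 bp
  [187,189): 2 bp

[2,7,7,7,8,8,8,8,11,13,14,14,15,15,16,16,20]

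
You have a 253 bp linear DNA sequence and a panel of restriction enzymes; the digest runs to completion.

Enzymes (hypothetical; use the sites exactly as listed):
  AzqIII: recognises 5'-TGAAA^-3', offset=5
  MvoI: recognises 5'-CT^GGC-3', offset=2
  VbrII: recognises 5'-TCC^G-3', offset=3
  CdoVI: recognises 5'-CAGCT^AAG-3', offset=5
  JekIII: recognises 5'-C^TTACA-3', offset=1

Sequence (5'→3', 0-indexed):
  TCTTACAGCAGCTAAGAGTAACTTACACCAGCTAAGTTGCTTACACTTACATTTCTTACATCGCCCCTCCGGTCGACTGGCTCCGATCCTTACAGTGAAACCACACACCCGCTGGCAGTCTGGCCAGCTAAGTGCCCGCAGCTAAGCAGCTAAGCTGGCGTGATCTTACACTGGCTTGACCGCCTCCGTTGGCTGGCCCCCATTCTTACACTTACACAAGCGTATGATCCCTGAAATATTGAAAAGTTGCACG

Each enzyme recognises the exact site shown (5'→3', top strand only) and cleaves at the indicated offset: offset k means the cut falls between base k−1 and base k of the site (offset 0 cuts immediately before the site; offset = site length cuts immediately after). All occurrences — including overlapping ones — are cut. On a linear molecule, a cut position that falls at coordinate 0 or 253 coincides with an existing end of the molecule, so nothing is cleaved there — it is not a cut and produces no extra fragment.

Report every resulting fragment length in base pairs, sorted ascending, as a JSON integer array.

[2,5,5,6,6,6,7,7,7,8,8,8,8,8,9,9,9,9,11,11,11,11,13,14,15,15,25]

Per-enzyme occurrences:
  AzqIII (TGAAA, off=5): starts [95, 231, 239] → cuts [100, 236, 244]
  MvoI (CTGGC, off=2): starts [76, 111, 119, 154, 170, 192] → cuts [78, 113, 121, 156, 172, 194]
  VbrII (TCCG, off=3): starts [67, 81, 184] → cuts [70, 84, 187]
  CdoVI (CAGCTAAG, off=5): starts [8, 28, 124, 138, 146] → cuts [13, 33, 129, 143, 151]
  JekIII (CTTACA, off=1): starts [1, 21, 39, 45, 54, 88, 164, 204, 210] → cuts [2, 22, 40, 46, 55, 89, 165, 205, 211]

All cut coordinates (distinct, sorted): [2, 13, 22, 33, 40, 46, 55, 70, 78, 84, 89, 100, 113, 121, 129, 143, 151, 156, 165, 172, 187, 194, 205, 211, 236, 244]

Fragments:
  [0,2): 2 bp
  [2,13): 11 bp
  [13,22): 9 bp
  [22,33): 11 bp
  [33,40): 7 bp
  [40,46): 6 bp
  [46,55): 9 bp
  [55,70): 15 bp
  [70,78): 8 bp
  [78,84): 6 bp
  [84,89): 5 bp
  [89,100): 11 bp
  [100,113): 13 bp
  [113,121): 8 bp
  [121,129): 8 bp
  [129,143): 14 bp
  [143,151): 8 bp
  [151,156): 5 bp
  [156,165): 9 bp
  [165,172): 7 bp
  [172,187): 15 bp
  [187,194): 7 bp
  [194,205): 11 bp
  [205,211): 6 bp
  [211,236): 25 bp
  [236,244): 8 bp
  [244,253): 9 bp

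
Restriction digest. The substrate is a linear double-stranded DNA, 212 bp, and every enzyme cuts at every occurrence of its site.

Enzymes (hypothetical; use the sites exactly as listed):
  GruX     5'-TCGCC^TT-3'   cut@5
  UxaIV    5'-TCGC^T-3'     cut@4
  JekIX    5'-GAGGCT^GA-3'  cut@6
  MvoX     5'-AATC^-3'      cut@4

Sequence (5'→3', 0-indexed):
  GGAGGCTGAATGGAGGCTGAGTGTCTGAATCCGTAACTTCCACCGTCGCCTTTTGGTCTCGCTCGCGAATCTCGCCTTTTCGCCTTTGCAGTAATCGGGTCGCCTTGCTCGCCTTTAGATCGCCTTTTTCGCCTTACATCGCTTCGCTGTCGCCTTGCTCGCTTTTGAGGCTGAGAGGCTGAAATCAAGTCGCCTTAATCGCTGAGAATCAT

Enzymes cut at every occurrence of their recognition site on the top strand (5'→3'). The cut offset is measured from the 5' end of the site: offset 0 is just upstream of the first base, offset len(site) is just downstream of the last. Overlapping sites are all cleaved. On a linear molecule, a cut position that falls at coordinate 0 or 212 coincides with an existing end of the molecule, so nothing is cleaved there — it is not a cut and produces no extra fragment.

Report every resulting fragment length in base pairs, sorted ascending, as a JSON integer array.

Per-enzyme occurrences:
  GruX TCGCCTT/5: at [45, 71, 79, 99, 108, 119, 128, 149, 189] ⇒ [50, 76, 84, 104, 113, 124, 133, 154, 194]
  UxaIV TCGCT/4: at [58, 138, 143, 158, 198] ⇒ [62, 142, 147, 162, 202]
  JekIX GAGGCTGA/6: at [1, 12, 166, 174] ⇒ [7, 18, 172, 180]
  MvoX AATC/4: at [27, 67, 92, 182, 196, 206] ⇒ [31, 71, 96, 186, 200, 210]

All cut coordinates (distinct, sorted): [7, 18, 31, 50, 62, 71, 76, 84, 96, 104, 113, 124, 133, 142, 147, 154, 162, 172, 180, 186, 194, 200, 202, 210]

Fragments:
  [0,7): 7 bp
  [7,18): 11 bp
  [18,31): 13 bp
  [31,50): 19 bp
  [50,62): 12 bp
  [62,71): 9 bp
  [71,76): 5 bp
  [76,84): 8 bp
  [84,96): 12 bp
  [96,104): 8 bp
  [104,113): 9 bp
  [113,124): 11 bp
  [124,133): 9 bp
  [133,142): 9 bp
  [142,147): 5 bp
  [147,154): 7 bp
  [154,162): 8 bp
  [162,172): 10 bp
  [172,180): 8 bp
  [180,186): 6 bp
  [186,194): 8 bp
  [194,200): 6 bp
  [200,202): 2 bp
  [202,210): 8 bp
  [210,212): 2 bp

[2,2,5,5,6,6,7,7,8,8,8,8,8,8,9,9,9,9,10,11,11,12,12,13,19]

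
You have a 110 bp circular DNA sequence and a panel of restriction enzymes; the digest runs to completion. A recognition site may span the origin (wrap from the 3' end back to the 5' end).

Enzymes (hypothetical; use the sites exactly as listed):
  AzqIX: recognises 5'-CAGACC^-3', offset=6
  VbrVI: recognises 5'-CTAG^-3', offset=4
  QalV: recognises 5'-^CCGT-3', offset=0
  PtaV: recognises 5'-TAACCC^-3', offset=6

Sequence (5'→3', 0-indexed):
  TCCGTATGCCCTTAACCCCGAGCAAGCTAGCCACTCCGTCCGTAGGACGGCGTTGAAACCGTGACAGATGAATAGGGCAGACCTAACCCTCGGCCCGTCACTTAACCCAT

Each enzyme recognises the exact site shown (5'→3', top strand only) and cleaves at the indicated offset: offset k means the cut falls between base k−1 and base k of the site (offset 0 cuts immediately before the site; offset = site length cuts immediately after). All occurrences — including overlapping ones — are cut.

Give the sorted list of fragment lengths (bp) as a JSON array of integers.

[3,4,5,5,6,12,14,17,19,25]

Per-enzyme occurrences:
  AzqIX CAGACC/6: at [77] ⇒ [83]
  VbrVI CTAG/4: at [26] ⇒ [30]
  QalV CCGT/0: at [1, 35, 39, 58, 94] ⇒ [1, 35, 39, 58, 94]
  PtaV TAACCC/6: at [12, 83, 102] ⇒ [18, 89, 108]

Pooled cuts: [1, 18, 30, 35, 39, 58, 83, 89, 94, 108]

Fragment lengths:
  1→18: 17 bp
  18→30: 12 bp
  30→35: 5 bp
  35→39: 4 bp
  39→58: 19 bp
  58→83: 25 bp
  83→89: 6 bp
  89→94: 5 bp
  94→108: 14 bp
  108→1 (wrap): 110-108+1 = 3 bp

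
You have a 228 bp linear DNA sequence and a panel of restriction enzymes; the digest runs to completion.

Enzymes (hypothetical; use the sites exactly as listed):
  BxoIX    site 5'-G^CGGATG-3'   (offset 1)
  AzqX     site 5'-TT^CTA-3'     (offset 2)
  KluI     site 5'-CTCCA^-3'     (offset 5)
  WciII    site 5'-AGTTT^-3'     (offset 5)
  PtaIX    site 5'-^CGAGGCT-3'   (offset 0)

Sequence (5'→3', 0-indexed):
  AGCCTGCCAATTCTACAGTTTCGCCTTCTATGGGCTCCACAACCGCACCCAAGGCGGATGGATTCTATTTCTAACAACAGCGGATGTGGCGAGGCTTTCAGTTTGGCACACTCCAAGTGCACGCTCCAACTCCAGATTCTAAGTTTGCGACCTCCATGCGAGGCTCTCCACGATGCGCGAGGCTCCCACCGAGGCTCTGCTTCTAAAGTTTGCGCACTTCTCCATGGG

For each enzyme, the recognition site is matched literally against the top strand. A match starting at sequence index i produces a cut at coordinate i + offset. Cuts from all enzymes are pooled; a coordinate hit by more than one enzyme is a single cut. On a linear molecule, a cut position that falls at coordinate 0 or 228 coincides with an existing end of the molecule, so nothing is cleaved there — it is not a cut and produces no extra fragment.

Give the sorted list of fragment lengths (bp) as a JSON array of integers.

[2,4,4,6,6,6,7,8,9,9,9,10,10,10,11,12,12,12,12,13,13,13,15,15]

Scan for sites:
  BxoIX GCGGATG/1: at [53, 79] ⇒ [54, 80]
  AzqX TTCTA/2: at [10, 25, 62, 68, 136, 200] ⇒ [12, 27, 64, 70, 138, 202]
  KluI CTCCA/5: at [34, 110, 123, 129, 151, 165, 219] ⇒ [39, 115, 128, 134, 156, 170, 224]
  WciII AGTTT/5: at [16, 99, 141, 206] ⇒ [21, 104, 146, 211]
  PtaIX CGAGGCT/0: at [89, 158, 177, 189] ⇒ [89, 158, 177, 189]

Pooled cuts: [12, 21, 27, 39, 54, 64, 70, 80, 89, 104, 115, 128, 134, 138, 146, 156, 158, 170, 177, 189, 202, 211, 224]

Fragments:
  [0,12): 12 bp
  [12,21): 9 bp
  [21,27): 6 bp
  [27,39): 12 bp
  [39,54): 15 bp
  [54,64): 10 bp
  [64,70): 6 bp
  [70,80): 10 bp
  [80,89): 9 bp
  [89,104): 15 bp
  [104,115): 11 bp
  [115,128): 13 bp
  [128,134): 6 bp
  [134,138): 4 bp
  [138,146): 8 bp
  [146,156): 10 bp
  [156,158): 2 bp
  [158,170): 12 bp
  [170,177): 7 bp
  [177,189): 12 bp
  [189,202): 13 bp
  [202,211): 9 bp
  [211,224): 13 bp
  [224,228): 4 bp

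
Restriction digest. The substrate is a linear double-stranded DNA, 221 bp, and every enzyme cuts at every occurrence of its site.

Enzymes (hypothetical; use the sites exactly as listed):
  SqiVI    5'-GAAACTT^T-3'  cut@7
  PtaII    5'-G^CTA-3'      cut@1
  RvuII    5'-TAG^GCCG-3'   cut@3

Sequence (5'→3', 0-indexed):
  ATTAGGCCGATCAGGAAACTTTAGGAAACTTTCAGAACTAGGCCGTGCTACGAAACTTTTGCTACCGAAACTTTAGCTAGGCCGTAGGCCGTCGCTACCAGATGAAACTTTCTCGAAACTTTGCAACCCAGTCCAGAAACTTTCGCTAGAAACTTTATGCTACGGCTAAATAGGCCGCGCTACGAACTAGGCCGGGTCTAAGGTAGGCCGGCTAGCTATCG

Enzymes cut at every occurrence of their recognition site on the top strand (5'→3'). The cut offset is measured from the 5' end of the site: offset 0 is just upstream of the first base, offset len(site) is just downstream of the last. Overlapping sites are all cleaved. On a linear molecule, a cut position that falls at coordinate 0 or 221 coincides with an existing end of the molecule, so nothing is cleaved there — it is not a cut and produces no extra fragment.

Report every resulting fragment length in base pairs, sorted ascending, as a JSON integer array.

[3,3,3,4,4,4,5,5,6,6,6,6,7,7,8,10,10,10,11,11,11,12,16,16,16,21]

Per-enzyme occurrences:
  SqiVI GAAACTTT/7: at [14, 24, 51, 66, 103, 114, 135, 148] ⇒ [21, 31, 58, 73, 110, 121, 142, 155]
  PtaII GCTA/1: at [46, 60, 75, 93, 144, 158, 164, 178, 210, 214] ⇒ [47, 61, 76, 94, 145, 159, 165, 179, 211, 215]
  RvuII TAGGCCG/3: at [2, 38, 77, 84, 170, 187, 203] ⇒ [5, 41, 80, 87, 173, 190, 206]

Pooled cuts: [5, 21, 31, 41, 47, 58, 61, 73, 76, 80, 87, 94, 110, 121, 142, 145, 155, 159, 165, 173, 179, 190, 206, 211, 215]

Fragment lengths:
  [0,5): 5 bp
  [5,21): 16 bp
  [21,31): 10 bp
  [31,41): 10 bp
  [41,47): 6 bp
  [47,58): 11 bp
  [58,61): 3 bp
  [61,73): 12 bp
  [73,76): 3 bp
  [76,80): 4 bp
  [80,87): 7 bp
  [87,94): 7 bp
  [94,110): 16 bp
  [110,121): 11 bp
  [121,142): 21 bp
  [142,145): 3 bp
  [145,155): 10 bp
  [155,159): 4 bp
  [159,165): 6 bp
  [165,173): 8 bp
  [173,179): 6 bp
  [179,190): 11 bp
  [190,206): 16 bp
  [206,211): 5 bp
  [211,215): 4 bp
  [215,221): 6 bp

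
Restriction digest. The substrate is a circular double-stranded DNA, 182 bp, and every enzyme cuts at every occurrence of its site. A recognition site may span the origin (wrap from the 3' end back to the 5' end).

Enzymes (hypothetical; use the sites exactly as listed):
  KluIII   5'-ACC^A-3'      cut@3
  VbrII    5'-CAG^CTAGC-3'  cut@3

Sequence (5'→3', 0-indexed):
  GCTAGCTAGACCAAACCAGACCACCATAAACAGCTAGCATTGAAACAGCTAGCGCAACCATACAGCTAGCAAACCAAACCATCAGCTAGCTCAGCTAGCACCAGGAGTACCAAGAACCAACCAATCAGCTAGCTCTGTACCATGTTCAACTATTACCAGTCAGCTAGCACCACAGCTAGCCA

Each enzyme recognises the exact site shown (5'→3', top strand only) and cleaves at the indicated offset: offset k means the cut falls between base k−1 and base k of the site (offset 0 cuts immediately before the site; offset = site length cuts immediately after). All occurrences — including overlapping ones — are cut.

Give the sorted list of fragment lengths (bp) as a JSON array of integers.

[3,4,4,5,5,5,5,6,6,6,7,8,8,8,8,9,9,10,11,11,13,15,16]

Site scan:
  KluIII ACCA/3: at [9, 14, 19, 22, 56, 72, 77, 99, 108, 115, 119, 138, 154, 168] ⇒ [12, 17, 22, 25, 59, 75, 80, 102, 111, 118, 122, 141, 157, 171]
  VbrII CAGCTAGC/3: at [30, 45, 62, 82, 91, 125, 160, 172, 180] ⇒ [1, 33, 48, 65, 85, 94, 128, 163, 175]

All cut coordinates (distinct, sorted): [1, 12, 17, 22, 25, 33, 48, 59, 65, 75, 80, 85, 94, 102, 111, 118, 122, 128, 141, 157, 163, 171, 175]

Fragment lengths:
  1→12: 11 bp
  12→17: 5 bp
  17→22: 5 bp
  22→25: 3 bp
  25→33: 8 bp
  33→48: 15 bp
  48→59: 11 bp
  59→65: 6 bp
  65→75: 10 bp
  75→80: 5 bp
  80→85: 5 bp
  85→94: 9 bp
  94→102: 8 bp
  102→111: 9 bp
  111→118: 7 bp
  118→122: 4 bp
  122→128: 6 bp
  128→141: 13 bp
  141→157: 16 bp
  157→163: 6 bp
  163→171: 8 bp
  171→175: 4 bp
  175→1 (wrap): 182-175+1 = 8 bp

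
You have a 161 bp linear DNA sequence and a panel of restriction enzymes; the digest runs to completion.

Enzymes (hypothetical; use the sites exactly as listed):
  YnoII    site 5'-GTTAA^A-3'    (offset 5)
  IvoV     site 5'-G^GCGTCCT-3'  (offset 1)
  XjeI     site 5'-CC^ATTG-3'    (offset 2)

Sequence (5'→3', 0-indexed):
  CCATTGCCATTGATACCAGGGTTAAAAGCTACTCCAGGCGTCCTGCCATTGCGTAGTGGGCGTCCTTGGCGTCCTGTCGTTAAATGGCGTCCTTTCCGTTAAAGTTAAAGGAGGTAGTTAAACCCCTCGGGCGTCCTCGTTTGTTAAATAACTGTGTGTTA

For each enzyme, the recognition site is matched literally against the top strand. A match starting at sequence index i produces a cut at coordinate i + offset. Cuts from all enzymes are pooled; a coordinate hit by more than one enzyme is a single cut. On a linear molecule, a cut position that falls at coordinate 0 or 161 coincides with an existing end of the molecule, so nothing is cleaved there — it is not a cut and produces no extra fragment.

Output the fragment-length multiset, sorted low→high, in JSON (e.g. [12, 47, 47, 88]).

Scan for sites:
  YnoII (GTTAAA, off=5): starts [20, 78, 97, 103, 116, 142] → cuts [25, 83, 102, 108, 121, 147]
  IvoV (GGCGTCCT, off=1): starts [36, 58, 67, 85, 129] → cuts [37, 59, 68, 86, 130]
  XjeI (CCATTG, off=2): starts [0, 6, 45] → cuts [2, 8, 47]

All cut coordinates (distinct, sorted): [2, 8, 25, 37, 47, 59, 68, 83, 86, 102, 108, 121, 130, 147]

Fragment lengths:
  [0,2): 2 bp
  [2,8): 6 bp
  [8,25): 17 bp
  [25,37): 12 bp
  [37,47): 10 bp
  [47,59): 12 bp
  [59,68): 9 bp
  [68,83): 15 bp
  [83,86): 3 bp
  [86,102): 16 bp
  [102,108): 6 bp
  [108,121): 13 bp
  [121,130): 9 bp
  [130,147): 17 bp
  [147,161): 14 bp

[2,3,6,6,9,9,10,12,12,13,14,15,16,17,17]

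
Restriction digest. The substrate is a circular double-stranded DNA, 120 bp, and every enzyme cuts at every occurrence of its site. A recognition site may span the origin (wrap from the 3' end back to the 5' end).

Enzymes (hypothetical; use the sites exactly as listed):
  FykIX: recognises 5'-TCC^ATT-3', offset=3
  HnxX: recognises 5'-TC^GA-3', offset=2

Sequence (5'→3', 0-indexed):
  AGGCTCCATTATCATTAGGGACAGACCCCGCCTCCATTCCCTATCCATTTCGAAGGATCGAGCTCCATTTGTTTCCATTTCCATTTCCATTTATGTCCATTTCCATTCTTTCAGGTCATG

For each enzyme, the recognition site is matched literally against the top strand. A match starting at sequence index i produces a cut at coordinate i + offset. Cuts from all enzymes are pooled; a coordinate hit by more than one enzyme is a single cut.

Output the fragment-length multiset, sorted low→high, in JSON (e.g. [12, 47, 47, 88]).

Scan for sites:
  FykIX TCCATT/3: at [4, 32, 43, 63, 73, 79, 85, 95, 101] ⇒ [7, 35, 46, 66, 76, 82, 88, 98, 104]
  HnxX TCGA/2: at [49, 57] ⇒ [51, 59]

All cut coordinates (distinct, sorted): [7, 35, 46, 51, 59, 66, 76, 82, 88, 98, 104]

Fragments:
  7→35: 28 bp
  35→46: 11 bp
  46→51: 5 bp
  51→59: 8 bp
  59→66: 7 bp
  66→76: 10 bp
  76→82: 6 bp
  82→88: 6 bp
  88→98: 10 bp
  98→104: 6 bp
  104→7 (wrap): 120-104+7 = 23 bp

[5,6,6,6,7,8,10,10,11,23,28]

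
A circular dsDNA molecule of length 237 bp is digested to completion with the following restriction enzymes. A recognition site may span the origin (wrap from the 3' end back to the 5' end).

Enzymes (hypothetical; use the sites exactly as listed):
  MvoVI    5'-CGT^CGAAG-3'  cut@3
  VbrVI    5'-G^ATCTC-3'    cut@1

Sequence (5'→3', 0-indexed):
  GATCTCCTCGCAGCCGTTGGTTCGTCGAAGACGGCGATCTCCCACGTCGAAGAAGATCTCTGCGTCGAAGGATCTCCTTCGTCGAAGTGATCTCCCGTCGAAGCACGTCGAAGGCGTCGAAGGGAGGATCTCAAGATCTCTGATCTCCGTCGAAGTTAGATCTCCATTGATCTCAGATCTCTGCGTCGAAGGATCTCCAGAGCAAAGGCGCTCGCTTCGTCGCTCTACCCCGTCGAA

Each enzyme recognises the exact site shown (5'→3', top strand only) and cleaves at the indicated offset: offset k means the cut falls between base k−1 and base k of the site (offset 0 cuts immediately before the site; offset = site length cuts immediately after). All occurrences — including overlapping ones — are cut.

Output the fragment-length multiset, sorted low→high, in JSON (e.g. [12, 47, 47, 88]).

Scan for sites:
  MvoVI CGTCGAAG/3: at [22, 44, 62, 79, 95, 105, 114, 147, 183, 230] ⇒ [25, 47, 65, 82, 98, 108, 117, 150, 186, 233]
  VbrVI GATCTC/1: at [0, 35, 54, 70, 88, 126, 134, 141, 158, 168, 175, 191] ⇒ [1, 36, 55, 71, 89, 127, 135, 142, 159, 169, 176, 192]

Pooled cuts: [1, 25, 36, 47, 55, 65, 71, 82, 89, 98, 108, 117, 127, 135, 142, 150, 159, 169, 176, 186, 192, 233]

Fragment lengths:
  1→25: 24 bp
  25→36: 11 bp
  36→47: 11 bp
  47→55: 8 bp
  55→65: 10 bp
  65→71: 6 bp
  71→82: 11 bp
  82→89: 7 bp
  89→98: 9 bp
  98→108: 10 bp
  108→117: 9 bp
  117→127: 10 bp
  127→135: 8 bp
  135→142: 7 bp
  142→150: 8 bp
  150→159: 9 bp
  159→169: 10 bp
  169→176: 7 bp
  176→186: 10 bp
  186→192: 6 bp
  192→233: 41 bp
  233→1 (wrap): 237-233+1 = 5 bp

[5,6,6,7,7,7,8,8,8,9,9,9,10,10,10,10,10,11,11,11,24,41]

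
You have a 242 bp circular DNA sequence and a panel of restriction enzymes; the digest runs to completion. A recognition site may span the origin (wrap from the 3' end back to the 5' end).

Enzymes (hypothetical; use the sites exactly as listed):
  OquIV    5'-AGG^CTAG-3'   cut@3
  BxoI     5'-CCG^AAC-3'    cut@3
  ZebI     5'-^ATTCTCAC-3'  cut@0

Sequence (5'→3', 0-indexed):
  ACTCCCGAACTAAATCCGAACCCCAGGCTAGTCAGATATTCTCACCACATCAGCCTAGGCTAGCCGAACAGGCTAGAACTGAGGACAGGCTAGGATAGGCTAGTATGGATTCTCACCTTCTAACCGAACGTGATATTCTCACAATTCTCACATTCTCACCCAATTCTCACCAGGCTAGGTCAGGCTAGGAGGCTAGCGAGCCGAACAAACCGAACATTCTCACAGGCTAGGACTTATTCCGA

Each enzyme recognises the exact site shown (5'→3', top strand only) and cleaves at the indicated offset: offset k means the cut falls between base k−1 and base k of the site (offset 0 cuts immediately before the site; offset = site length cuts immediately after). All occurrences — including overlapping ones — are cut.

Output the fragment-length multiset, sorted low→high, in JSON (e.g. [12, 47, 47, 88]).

Scan for sites:
  OquIV AGGCTAG/3: at [24, 56, 69, 86, 96, 171, 181, 189, 223] ⇒ [27, 59, 72, 89, 99, 174, 184, 192, 226]
  BxoI CCGAAC/3: at [4, 15, 63, 123, 200, 209, 238] ⇒ [7, 18, 66, 126, 203, 212, 241]
  ZebI ATTCTCAC/0: at [37, 108, 134, 143, 151, 162, 215] ⇒ [37, 108, 134, 143, 151, 162, 215]

All cut coordinates (distinct, sorted): [7, 18, 27, 37, 59, 66, 72, 89, 99, 108, 126, 134, 143, 151, 162, 174, 184, 192, 203, 212, 215, 226, 241]

Fragments:
  7→18: 11 bp
  18→27: 9 bp
  27→37: 10 bp
  37→59: 22 bp
  59→66: 7 bp
  66→72: 6 bp
  72→89: 17 bp
  89→99: 10 bp
  99→108: 9 bp
  108→126: 18 bp
  126→134: 8 bp
  134→143: 9 bp
  143→151: 8 bp
  151→162: 11 bp
  162→174: 12 bp
  174→184: 10 bp
  184→192: 8 bp
  192→203: 11 bp
  203→212: 9 bp
  212→215: 3 bp
  215→226: 11 bp
  226→241: 15 bp
  241→7 (wrap): 242-241+7 = 8 bp

[3,6,7,8,8,8,8,9,9,9,9,10,10,10,11,11,11,11,12,15,17,18,22]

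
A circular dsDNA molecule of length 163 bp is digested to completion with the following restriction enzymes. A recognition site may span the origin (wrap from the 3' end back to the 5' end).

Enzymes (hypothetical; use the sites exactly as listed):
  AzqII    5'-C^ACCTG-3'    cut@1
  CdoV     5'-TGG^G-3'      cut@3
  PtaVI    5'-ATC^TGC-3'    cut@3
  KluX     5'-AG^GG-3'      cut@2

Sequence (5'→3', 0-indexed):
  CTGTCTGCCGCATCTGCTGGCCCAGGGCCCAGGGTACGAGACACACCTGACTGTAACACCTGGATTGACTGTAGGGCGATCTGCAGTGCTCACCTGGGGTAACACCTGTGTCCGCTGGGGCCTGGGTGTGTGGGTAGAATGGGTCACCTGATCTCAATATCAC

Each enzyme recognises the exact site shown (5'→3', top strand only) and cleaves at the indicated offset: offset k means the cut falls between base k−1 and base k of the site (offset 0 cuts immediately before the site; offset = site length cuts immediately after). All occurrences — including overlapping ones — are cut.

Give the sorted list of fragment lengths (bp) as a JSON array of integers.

Scan for sites:
  AzqII (CACCTG, off=1): starts [43, 56, 90, 102, 144, 160] → cuts [44, 57, 91, 103, 145, 161]
  CdoV (TGGG, off=3): starts [94, 115, 122, 130, 139] → cuts [97, 118, 125, 133, 142]
  PtaVI (ATCTGC, off=3): starts [11, 78] → cuts [14, 81]
  KluX (AGGG, off=2): starts [23, 30, 72] → cuts [25, 32, 74]

All cut coordinates (distinct, sorted): [14, 25, 32, 44, 57, 74, 81, 91, 97, 103, 118, 125, 133, 142, 145, 161]

Fragment lengths:
  14→25: 11 bp
  25→32: 7 bp
  32→44: 12 bp
  44→57: 13 bp
  57→74: 17 bp
  74→81: 7 bp
  81→91: 10 bp
  91→97: 6 bp
  97→103: 6 bp
  103→118: 15 bp
  118→125: 7 bp
  125→133: 8 bp
  133→142: 9 bp
  142→145: 3 bp
  145→161: 16 bp
  161→14 (wrap): 163-161+14 = 16 bp

[3,6,6,7,7,7,8,9,10,11,12,13,15,16,16,17]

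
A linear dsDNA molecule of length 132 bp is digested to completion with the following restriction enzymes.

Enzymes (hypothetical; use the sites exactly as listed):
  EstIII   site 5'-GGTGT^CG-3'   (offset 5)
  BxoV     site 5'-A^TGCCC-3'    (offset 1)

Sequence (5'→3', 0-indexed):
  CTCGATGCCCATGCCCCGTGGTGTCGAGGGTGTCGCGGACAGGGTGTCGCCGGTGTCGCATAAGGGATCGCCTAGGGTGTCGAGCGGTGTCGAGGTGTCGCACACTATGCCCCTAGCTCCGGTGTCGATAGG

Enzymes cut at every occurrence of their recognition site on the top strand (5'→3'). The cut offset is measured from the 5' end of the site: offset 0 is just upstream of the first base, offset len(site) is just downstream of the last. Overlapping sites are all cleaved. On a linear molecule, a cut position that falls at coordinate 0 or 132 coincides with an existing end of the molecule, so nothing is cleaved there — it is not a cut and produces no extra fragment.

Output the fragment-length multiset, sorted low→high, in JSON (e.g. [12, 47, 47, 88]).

Site scan:
  EstIII (GGTGTCG, off=5): starts [19, 28, 42, 51, 75, 85, 93, 120] → cuts [24, 33, 47, 56, 80, 90, 98, 125]
  BxoV (ATGCCC, off=1): starts [4, 10, 106] → cuts [5, 11, 107]

All cut coordinates (distinct, sorted): [5, 11, 24, 33, 47, 56, 80, 90, 98, 107, 125]

Fragments:
  [0,5): 5 bp
  [5,11): 6 bp
  [11,24): 13 bp
  [24,33): 9 bp
  [33,47): 14 bp
  [47,56): 9 bp
  [56,80): 24 bp
  [80,90): 10 bp
  [90,98): 8 bp
  [98,107): 9 bp
  [107,125): 18 bp
  [125,132): 7 bp

[5,6,7,8,9,9,9,10,13,14,18,24]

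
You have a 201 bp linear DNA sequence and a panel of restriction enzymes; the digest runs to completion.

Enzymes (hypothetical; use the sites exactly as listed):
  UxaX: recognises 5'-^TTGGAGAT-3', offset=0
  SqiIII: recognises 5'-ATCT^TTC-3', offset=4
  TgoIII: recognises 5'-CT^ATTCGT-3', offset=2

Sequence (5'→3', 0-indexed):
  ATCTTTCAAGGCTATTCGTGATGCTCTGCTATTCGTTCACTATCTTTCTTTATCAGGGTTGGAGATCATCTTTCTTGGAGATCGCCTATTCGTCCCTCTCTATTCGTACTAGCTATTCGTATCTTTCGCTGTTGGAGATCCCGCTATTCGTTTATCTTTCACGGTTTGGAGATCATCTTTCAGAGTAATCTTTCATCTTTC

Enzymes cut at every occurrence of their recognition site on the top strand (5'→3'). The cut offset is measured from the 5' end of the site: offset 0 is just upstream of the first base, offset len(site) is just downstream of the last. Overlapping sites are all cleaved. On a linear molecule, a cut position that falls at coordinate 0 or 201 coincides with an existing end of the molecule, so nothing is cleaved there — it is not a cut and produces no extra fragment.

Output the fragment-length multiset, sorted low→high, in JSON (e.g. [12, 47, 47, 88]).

[3,3,4,7,7,8,9,10,12,13,13,13,13,13,13,14,14,15,17]

Per-enzyme occurrences:
  UxaX (TTGGAGAT, off=0): starts [58, 74, 131, 165] → cuts [58, 74, 131, 165]
  SqiIII (ATCTTTC, off=4): starts [0, 41, 67, 120, 153, 174, 187, 194] → cuts [4, 45, 71, 124, 157, 178, 191, 198]
  TgoIII (CTATTCGT, off=2): starts [11, 28, 85, 99, 112, 143] → cuts [13, 30, 87, 101, 114, 145]

Pooled cuts: [4, 13, 30, 45, 58, 71, 74, 87, 101, 114, 124, 131, 145, 157, 165, 178, 191, 198]

Fragments:
  [0,4): 4 bp
  [4,13): 9 bp
  [13,30): 17 bp
  [30,45): 15 bp
  [45,58): 13 bp
  [58,71): 13 bp
  [71,74): 3 bp
  [74,87): 13 bp
  [87,101): 14 bp
  [101,114): 13 bp
  [114,124): 10 bp
  [124,131): 7 bp
  [131,145): 14 bp
  [145,157): 12 bp
  [157,165): 8 bp
  [165,178): 13 bp
  [178,191): 13 bp
  [191,198): 7 bp
  [198,201): 3 bp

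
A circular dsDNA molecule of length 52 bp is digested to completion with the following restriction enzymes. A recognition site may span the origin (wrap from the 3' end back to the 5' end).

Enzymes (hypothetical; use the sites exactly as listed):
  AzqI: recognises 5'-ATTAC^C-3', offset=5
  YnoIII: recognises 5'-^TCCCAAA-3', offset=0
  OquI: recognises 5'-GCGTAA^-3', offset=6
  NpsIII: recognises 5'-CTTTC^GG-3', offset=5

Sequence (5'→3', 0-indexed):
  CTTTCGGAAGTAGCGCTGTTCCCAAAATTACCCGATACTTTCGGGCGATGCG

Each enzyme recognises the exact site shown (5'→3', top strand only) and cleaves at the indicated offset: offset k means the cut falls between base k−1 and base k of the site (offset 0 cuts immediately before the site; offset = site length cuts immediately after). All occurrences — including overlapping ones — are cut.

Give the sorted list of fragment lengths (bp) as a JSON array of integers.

Scan for sites:
  AzqI (ATTACC, off=5): starts [26] → cuts [31]
  YnoIII (TCCCAAA, off=0): starts [19] → cuts [19]
  OquI (GCGTAA, off=6): no sites
  NpsIII (CTTTCGG, off=5): starts [0, 37] → cuts [5, 42]

All cut coordinates (distinct, sorted): [5, 19, 31, 42]

Fragments:
  5→19: 14 bp
  19→31: 12 bp
  31→42: 11 bp
  42→5 (wrap): 52-42+5 = 15 bp

[11,12,14,15]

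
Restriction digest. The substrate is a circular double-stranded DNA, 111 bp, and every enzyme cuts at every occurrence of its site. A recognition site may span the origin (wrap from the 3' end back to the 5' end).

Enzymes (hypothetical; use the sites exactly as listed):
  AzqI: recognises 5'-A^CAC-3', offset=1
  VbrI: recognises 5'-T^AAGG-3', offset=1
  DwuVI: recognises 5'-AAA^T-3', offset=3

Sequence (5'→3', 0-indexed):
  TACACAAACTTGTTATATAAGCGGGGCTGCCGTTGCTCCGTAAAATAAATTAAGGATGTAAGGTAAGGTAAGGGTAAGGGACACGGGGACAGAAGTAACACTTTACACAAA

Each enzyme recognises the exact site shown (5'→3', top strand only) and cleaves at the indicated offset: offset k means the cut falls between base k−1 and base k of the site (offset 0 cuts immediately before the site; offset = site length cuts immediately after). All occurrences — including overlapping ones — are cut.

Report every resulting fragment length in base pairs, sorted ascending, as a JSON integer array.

[2,2,4,5,5,6,6,6,7,8,17,43]

Per-enzyme occurrences:
  AzqI (ACAC, off=1): starts [1, 80, 97, 104] → cuts [2, 81, 98, 105]
  VbrI (TAAGG, off=1): starts [50, 58, 63, 68, 74] → cuts [51, 59, 64, 69, 75]
  DwuVI (AAAT, off=3): starts [42, 46, 108] → cuts [0, 45, 49]

All cut coordinates (distinct, sorted): [0, 2, 45, 49, 51, 59, 64, 69, 75, 81, 98, 105]

Fragment lengths:
  0→2: 2 bp
  2→45: 43 bp
  45→49: 4 bp
  49→51: 2 bp
  51→59: 8 bp
  59→64: 5 bp
  64→69: 5 bp
  69→75: 6 bp
  75→81: 6 bp
  81→98: 17 bp
  98→105: 7 bp
  105→0 (wrap): 111-105+0 = 6 bp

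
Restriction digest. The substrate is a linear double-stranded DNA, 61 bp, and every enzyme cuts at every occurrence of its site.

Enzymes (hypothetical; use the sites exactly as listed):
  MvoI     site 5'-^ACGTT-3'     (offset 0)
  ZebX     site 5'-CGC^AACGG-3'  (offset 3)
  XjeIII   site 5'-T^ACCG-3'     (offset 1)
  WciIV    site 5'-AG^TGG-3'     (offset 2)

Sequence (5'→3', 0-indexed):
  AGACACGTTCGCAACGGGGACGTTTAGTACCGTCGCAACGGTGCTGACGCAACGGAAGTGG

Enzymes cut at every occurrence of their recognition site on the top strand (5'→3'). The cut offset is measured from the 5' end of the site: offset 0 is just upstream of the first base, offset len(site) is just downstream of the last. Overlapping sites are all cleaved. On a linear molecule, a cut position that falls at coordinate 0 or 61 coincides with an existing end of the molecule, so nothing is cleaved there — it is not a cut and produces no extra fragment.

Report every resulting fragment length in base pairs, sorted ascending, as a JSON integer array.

Scan for sites:
  MvoI ACGTT/0: at [4, 19] ⇒ [4, 19]
  ZebX CGCAACGG/3: at [9, 33, 47] ⇒ [12, 36, 50]
  XjeIII TACCG/1: at [27] ⇒ [28]
  WciIV AGTGG/2: at [56] ⇒ [58]

Pooled cuts: [4, 12, 19, 28, 36, 50, 58]

Fragment lengths:
  [0,4): 4 bp
  [4,12): 8 bp
  [12,19): 7 bp
  [19,28): 9 bp
  [28,36): 8 bp
  [36,50): 14 bp
  [50,58): 8 bp
  [58,61): 3 bp

[3,4,7,8,8,8,9,14]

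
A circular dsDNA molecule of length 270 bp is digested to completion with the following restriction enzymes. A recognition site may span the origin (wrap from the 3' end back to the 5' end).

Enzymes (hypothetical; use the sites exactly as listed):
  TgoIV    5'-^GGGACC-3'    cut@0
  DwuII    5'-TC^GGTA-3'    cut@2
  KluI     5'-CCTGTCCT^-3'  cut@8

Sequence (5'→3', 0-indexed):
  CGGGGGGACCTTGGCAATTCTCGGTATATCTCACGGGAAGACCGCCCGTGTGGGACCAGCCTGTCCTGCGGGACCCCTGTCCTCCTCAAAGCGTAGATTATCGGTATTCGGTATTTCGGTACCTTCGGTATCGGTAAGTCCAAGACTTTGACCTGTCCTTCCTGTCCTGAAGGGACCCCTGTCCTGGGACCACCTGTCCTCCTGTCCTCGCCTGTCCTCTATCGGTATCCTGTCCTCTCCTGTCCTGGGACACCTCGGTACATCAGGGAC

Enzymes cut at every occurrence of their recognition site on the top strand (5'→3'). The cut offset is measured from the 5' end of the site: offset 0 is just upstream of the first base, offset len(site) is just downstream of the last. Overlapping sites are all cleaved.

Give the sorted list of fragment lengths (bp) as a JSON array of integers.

Site scan:
  TgoIV GGGACC/0: at [4, 51, 69, 171, 185, 265] ⇒ [4, 51, 69, 171, 185, 265]
  DwuII TCGGTA/2: at [20, 100, 107, 115, 124, 130, 221, 254] ⇒ [22, 102, 109, 117, 126, 132, 223, 256]
  KluI CCTGTCCT/8: at [59, 75, 151, 160, 177, 192, 200, 210, 228, 238] ⇒ [67, 83, 159, 168, 185, 200, 208, 218, 236, 246]

Pooled cuts: [4, 22, 51, 67, 69, 83, 102, 109, 117, 126, 132, 159, 168, 171, 185, 200, 208, 218, 223, 236, 246, 256, 265]

Fragment lengths:
  4→22: 18 bp
  22→51: 29 bp
  51→67: 16 bp
  67→69: 2 bp
  69→83: 14 bp
  83→102: 19 bp
  102→109: 7 bp
  109→117: 8 bp
  117→126: 9 bp
  126→132: 6 bp
  132→159: 27 bp
  159→168: 9 bp
  168→171: 3 bp
  171→185: 14 bp
  185→200: 15 bp
  200→208: 8 bp
  208→218: 10 bp
  218→223: 5 bp
  223→236: 13 bp
  236→246: 10 bp
  246→256: 10 bp
  256→265: 9 bp
  265→4 (wrap): 270-265+4 = 9 bp

[2,3,5,6,7,8,8,9,9,9,9,10,10,10,13,14,14,15,16,18,19,27,29]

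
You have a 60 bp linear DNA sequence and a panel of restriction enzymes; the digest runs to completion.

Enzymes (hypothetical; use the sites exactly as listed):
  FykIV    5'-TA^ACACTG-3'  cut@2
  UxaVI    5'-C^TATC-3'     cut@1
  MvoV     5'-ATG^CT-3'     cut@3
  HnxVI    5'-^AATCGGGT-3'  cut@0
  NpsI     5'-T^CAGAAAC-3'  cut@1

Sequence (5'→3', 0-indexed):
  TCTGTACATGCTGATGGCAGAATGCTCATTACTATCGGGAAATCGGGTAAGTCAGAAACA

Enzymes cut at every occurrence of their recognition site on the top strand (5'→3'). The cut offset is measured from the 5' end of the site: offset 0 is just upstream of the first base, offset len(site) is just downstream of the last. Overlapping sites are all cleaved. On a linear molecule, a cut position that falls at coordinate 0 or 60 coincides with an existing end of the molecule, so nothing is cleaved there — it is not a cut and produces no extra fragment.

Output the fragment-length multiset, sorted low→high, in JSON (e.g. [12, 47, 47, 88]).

[8,8,8,10,12,14]

Scan for sites:
  FykIV (TAACACTG, off=2): no sites
  UxaVI (CTATC, off=1): starts [31] → cuts [32]
  MvoV (ATGCT, off=3): starts [7, 21] → cuts [10, 24]
  HnxVI (AATCGGGT, off=0): starts [40] → cuts [40]
  NpsI (TCAGAAAC, off=1): starts [51] → cuts [52]

Pooled cuts: [10, 24, 32, 40, 52]

Fragment lengths:
  [0,10): 10 bp
  [10,24): 14 bp
  [24,32): 8 bp
  [32,40): 8 bp
  [40,52): 12 bp
  [52,60): 8 bp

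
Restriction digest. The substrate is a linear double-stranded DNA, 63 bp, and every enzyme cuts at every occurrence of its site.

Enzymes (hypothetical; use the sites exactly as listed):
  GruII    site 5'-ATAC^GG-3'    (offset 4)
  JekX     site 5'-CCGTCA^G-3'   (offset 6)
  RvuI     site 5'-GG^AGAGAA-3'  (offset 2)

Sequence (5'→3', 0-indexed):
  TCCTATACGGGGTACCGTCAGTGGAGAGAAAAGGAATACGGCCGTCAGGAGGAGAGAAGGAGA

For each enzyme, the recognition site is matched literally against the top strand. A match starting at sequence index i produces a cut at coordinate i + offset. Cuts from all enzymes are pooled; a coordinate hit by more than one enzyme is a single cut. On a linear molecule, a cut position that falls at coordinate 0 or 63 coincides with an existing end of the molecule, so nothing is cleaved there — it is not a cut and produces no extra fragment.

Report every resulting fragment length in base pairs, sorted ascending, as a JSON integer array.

Per-enzyme occurrences:
  GruII (ATACGG, off=4): starts [4, 35] → cuts [8, 39]
  JekX (CCGTCAG, off=6): starts [14, 41] → cuts [20, 47]
  RvuI (GGAGAGAA, off=2): starts [22, 50] → cuts [24, 52]

All cut coordinates (distinct, sorted): [8, 20, 24, 39, 47, 52]

Fragment lengths:
  [0,8): 8 bp
  [8,20): 12 bp
  [20,24): 4 bp
  [24,39): 15 bp
  [39,47): 8 bp
  [47,52): 5 bp
  [52,63): 11 bp

[4,5,8,8,11,12,15]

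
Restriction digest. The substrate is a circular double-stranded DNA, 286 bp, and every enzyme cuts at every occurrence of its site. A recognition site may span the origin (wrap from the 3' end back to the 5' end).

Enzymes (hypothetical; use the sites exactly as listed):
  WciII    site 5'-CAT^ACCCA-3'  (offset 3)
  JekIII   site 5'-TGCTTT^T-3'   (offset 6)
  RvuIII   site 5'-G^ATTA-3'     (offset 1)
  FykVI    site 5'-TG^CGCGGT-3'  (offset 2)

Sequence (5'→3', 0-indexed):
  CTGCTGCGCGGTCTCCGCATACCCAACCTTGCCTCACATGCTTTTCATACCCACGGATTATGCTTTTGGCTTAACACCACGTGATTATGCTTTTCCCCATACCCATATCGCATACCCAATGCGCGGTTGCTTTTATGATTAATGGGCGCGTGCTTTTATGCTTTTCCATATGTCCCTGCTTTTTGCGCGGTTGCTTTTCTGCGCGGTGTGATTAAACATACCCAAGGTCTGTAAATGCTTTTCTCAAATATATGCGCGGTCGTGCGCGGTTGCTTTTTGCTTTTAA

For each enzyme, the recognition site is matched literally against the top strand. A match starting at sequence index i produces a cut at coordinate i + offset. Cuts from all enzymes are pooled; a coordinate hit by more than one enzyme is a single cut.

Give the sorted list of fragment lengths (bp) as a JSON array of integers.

Site scan:
  WciII (CATACCCA, off=3): starts [17, 45, 97, 110, 216] → cuts [20, 48, 100, 113, 219]
  JekIII (TGCTTTT, off=6): starts [38, 60, 87, 127, 150, 158, 176, 191, 235, 270, 277] → cuts [44, 66, 93, 133, 156, 164, 182, 197, 241, 276, 283]
  RvuIII (GATTA, off=1): starts [55, 82, 136, 209] → cuts [56, 83, 137, 210]
  FykVI (TGCGCGGT, off=2): starts [4, 119, 183, 199, 252, 262] → cuts [6, 121, 185, 201, 254, 264]

Pooled cuts: [6, 20, 44, 48, 56, 66, 83, 93, 100, 113, 121, 133, 137, 156, 164, 182, 185, 197, 201, 210, 219, 241, 254, 264, 276, 283]

Fragments:
  6→20: 14 bp
  20→44: 24 bp
  44→48: 4 bp
  48→56: 8 bp
  56→66: 10 bp
  66→83: 17 bp
  83→93: 10 bp
  93→100: 7 bp
  100→113: 13 bp
  113→121: 8 bp
  121→133: 12 bp
  133→137: 4 bp
  137→156: 19 bp
  156→164: 8 bp
  164→182: 18 bp
  182→185: 3 bp
  185→197: 12 bp
  197→201: 4 bp
  201→210: 9 bp
  210→219: 9 bp
  219→241: 22 bp
  241→254: 13 bp
  254→264: 10 bp
  264→276: 12 bp
  276→283: 7 bp
  283→6 (wrap): 286-283+6 = 9 bp

[3,4,4,4,7,7,8,8,8,9,9,9,10,10,10,12,12,12,13,13,14,17,18,19,22,24]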